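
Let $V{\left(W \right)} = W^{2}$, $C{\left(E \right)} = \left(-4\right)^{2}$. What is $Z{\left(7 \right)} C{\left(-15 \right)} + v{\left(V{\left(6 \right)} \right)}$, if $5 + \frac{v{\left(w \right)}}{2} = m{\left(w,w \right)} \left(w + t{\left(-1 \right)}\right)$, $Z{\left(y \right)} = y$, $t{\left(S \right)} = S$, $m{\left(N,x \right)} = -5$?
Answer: $-248$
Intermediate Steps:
$C{\left(E \right)} = 16$
$v{\left(w \right)} = - 10 w$ ($v{\left(w \right)} = -10 + 2 \left(- 5 \left(w - 1\right)\right) = -10 + 2 \left(- 5 \left(-1 + w\right)\right) = -10 + 2 \left(5 - 5 w\right) = -10 - \left(-10 + 10 w\right) = - 10 w$)
$Z{\left(7 \right)} C{\left(-15 \right)} + v{\left(V{\left(6 \right)} \right)} = 7 \cdot 16 - 10 \cdot 6^{2} = 112 - 360 = -248$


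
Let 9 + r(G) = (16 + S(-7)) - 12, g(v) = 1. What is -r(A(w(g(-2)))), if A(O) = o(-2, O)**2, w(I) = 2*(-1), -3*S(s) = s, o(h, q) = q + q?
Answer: 8/3 ≈ 2.6667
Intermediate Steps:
o(h, q) = 2*q
S(s) = -s/3
w(I) = -2
A(O) = 4*O**2 (A(O) = (2*O)**2 = 4*O**2)
r(G) = -8/3 (r(G) = -9 + ((16 - 1/3*(-7)) - 12) = -9 + ((16 + 7/3) - 12) = -9 + (55/3 - 12) = -9 + 19/3 = -8/3)
-r(A(w(g(-2)))) = -1*(-8/3) = 8/3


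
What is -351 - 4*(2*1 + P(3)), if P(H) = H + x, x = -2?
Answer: -363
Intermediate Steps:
P(H) = -2 + H (P(H) = H - 2 = -2 + H)
-351 - 4*(2*1 + P(3)) = -351 - 4*(2*1 + (-2 + 3)) = -351 - 4*(2 + 1) = -351 - 4*3 = -351 - 1*12 = -351 - 12 = -363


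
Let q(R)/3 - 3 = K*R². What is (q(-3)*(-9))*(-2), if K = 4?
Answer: 2106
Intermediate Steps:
q(R) = 9 + 12*R² (q(R) = 9 + 3*(4*R²) = 9 + 12*R²)
(q(-3)*(-9))*(-2) = ((9 + 12*(-3)²)*(-9))*(-2) = ((9 + 12*9)*(-9))*(-2) = ((9 + 108)*(-9))*(-2) = (117*(-9))*(-2) = -1053*(-2) = 2106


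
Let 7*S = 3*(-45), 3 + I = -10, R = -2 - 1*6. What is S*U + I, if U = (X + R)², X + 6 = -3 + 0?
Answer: -39106/7 ≈ -5586.6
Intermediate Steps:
R = -8 (R = -2 - 6 = -8)
I = -13 (I = -3 - 10 = -13)
X = -9 (X = -6 + (-3 + 0) = -6 - 3 = -9)
S = -135/7 (S = (3*(-45))/7 = (⅐)*(-135) = -135/7 ≈ -19.286)
U = 289 (U = (-9 - 8)² = (-17)² = 289)
S*U + I = -135/7*289 - 13 = -39015/7 - 13 = -39106/7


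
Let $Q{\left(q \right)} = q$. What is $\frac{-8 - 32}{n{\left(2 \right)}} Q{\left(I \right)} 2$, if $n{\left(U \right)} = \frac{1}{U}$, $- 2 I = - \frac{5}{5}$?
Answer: $-80$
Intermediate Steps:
$I = \frac{1}{2}$ ($I = - \frac{\left(-5\right) \frac{1}{5}}{2} = \left(- \frac{1}{2}\right) \left(-1\right) = \frac{1}{2} \approx 0.5$)
$\frac{-8 - 32}{n{\left(2 \right)}} Q{\left(I \right)} 2 = \frac{-8 - 32}{\frac{1}{2}} \cdot \frac{1}{2} \cdot 2 = \frac{1}{\frac{1}{2}} \left(-40\right) 1 = 2 \left(-40\right) 1 = \left(-80\right) 1 = -80$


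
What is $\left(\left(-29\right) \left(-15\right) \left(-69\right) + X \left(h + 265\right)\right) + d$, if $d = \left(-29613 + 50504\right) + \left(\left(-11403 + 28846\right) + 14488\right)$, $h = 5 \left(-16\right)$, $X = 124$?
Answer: $45747$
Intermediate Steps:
$h = -80$
$d = 52822$ ($d = 20891 + \left(17443 + 14488\right) = 20891 + 31931 = 52822$)
$\left(\left(-29\right) \left(-15\right) \left(-69\right) + X \left(h + 265\right)\right) + d = \left(\left(-29\right) \left(-15\right) \left(-69\right) + 124 \left(-80 + 265\right)\right) + 52822 = \left(435 \left(-69\right) + 124 \cdot 185\right) + 52822 = \left(-30015 + 22940\right) + 52822 = -7075 + 52822 = 45747$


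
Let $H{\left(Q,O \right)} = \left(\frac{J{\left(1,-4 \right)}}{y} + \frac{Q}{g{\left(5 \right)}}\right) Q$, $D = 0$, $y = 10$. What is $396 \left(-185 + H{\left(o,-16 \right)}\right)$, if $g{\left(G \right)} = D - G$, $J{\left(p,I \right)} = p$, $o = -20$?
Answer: $-105732$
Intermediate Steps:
$g{\left(G \right)} = - G$ ($g{\left(G \right)} = 0 - G = - G$)
$H{\left(Q,O \right)} = Q \left(\frac{1}{10} - \frac{Q}{5}\right)$ ($H{\left(Q,O \right)} = \left(1 \cdot \frac{1}{10} + \frac{Q}{\left(-1\right) 5}\right) Q = \left(1 \cdot \frac{1}{10} + \frac{Q}{-5}\right) Q = \left(\frac{1}{10} + Q \left(- \frac{1}{5}\right)\right) Q = \left(\frac{1}{10} - \frac{Q}{5}\right) Q = Q \left(\frac{1}{10} - \frac{Q}{5}\right)$)
$396 \left(-185 + H{\left(o,-16 \right)}\right) = 396 \left(-185 + \frac{1}{10} \left(-20\right) \left(1 - -40\right)\right) = 396 \left(-185 + \frac{1}{10} \left(-20\right) \left(1 + 40\right)\right) = 396 \left(-185 + \frac{1}{10} \left(-20\right) 41\right) = 396 \left(-185 - 82\right) = 396 \left(-267\right) = -105732$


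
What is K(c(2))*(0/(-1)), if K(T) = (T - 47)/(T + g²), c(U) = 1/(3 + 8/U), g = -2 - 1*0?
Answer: 0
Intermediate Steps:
g = -2 (g = -2 + 0 = -2)
K(T) = (-47 + T)/(4 + T) (K(T) = (T - 47)/(T + (-2)²) = (-47 + T)/(T + 4) = (-47 + T)/(4 + T))
K(c(2))*(0/(-1)) = ((-47 + 2/(8 + 3*2))/(4 + 2/(8 + 3*2)))*(0/(-1)) = ((-47 + 2/(8 + 6))/(4 + 2/(8 + 6)))*(0*(-1)) = ((-47 + 2/14)/(4 + 2/14))*0 = ((-47 + 2*(1/14))/(4 + 2*(1/14)))*0 = ((-47 + ⅐)/(4 + ⅐))*0 = (-328/7/(29/7))*0 = ((7/29)*(-328/7))*0 = -328/29*0 = 0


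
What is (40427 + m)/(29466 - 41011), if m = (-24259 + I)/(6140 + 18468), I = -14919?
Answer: -497394219/142049680 ≈ -3.5016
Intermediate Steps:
m = -19589/12304 (m = (-24259 - 14919)/(6140 + 18468) = -39178/24608 = -39178*1/24608 = -19589/12304 ≈ -1.5921)
(40427 + m)/(29466 - 41011) = (40427 - 19589/12304)/(29466 - 41011) = (497394219/12304)/(-11545) = (497394219/12304)*(-1/11545) = -497394219/142049680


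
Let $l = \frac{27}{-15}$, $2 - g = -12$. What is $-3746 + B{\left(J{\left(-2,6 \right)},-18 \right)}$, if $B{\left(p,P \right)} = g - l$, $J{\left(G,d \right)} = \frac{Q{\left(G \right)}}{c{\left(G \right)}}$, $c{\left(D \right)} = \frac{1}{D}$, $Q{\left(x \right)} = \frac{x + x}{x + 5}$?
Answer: $- \frac{18651}{5} \approx -3730.2$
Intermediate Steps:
$Q{\left(x \right)} = \frac{2 x}{5 + x}$
$g = 14$ ($g = 2 - -12 = 2 + 12 = 14$)
$l = - \frac{9}{5}$ ($l = 27 \left(- \frac{1}{15}\right) = - \frac{9}{5} \approx -1.8$)
$J{\left(G,d \right)} = \frac{2 G^{2}}{5 + G}$ ($J{\left(G,d \right)} = \frac{2 G \frac{1}{5 + G}}{\frac{1}{G}} = \frac{2 G}{5 + G} G = \frac{2 G^{2}}{5 + G}$)
$B{\left(p,P \right)} = \frac{79}{5}$ ($B{\left(p,P \right)} = 14 - - \frac{9}{5} = 14 + \frac{9}{5} = \frac{79}{5}$)
$-3746 + B{\left(J{\left(-2,6 \right)},-18 \right)} = -3746 + \frac{79}{5} = - \frac{18651}{5}$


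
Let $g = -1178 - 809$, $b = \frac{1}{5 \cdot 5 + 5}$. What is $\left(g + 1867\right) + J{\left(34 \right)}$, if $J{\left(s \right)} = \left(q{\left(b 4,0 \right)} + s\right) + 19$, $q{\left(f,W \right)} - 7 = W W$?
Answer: $-60$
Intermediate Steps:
$b = \frac{1}{30}$ ($b = \frac{1}{25 + 5} = \frac{1}{30} \approx 0.033333$)
$g = -1987$ ($g = -1178 - 809 = -1987$)
$q{\left(f,W \right)} = 7 + W^{2}$ ($q{\left(f,W \right)} = 7 + W W = 7 + W^{2}$)
$J{\left(s \right)} = 26 + s$ ($J{\left(s \right)} = \left(\left(7 + 0^{2}\right) + s\right) + 19 = \left(\left(7 + 0\right) + s\right) + 19 = \left(7 + s\right) + 19 = 26 + s$)
$\left(g + 1867\right) + J{\left(34 \right)} = \left(-1987 + 1867\right) + \left(26 + 34\right) = -120 + 60 = -60$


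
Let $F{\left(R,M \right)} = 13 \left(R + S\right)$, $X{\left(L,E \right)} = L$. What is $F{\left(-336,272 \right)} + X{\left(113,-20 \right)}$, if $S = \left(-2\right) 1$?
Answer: $-4281$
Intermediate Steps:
$S = -2$
$F{\left(R,M \right)} = -26 + 13 R$ ($F{\left(R,M \right)} = 13 \left(R - 2\right) = 13 \left(-2 + R\right) = -26 + 13 R$)
$F{\left(-336,272 \right)} + X{\left(113,-20 \right)} = \left(-26 + 13 \left(-336\right)\right) + 113 = \left(-26 - 4368\right) + 113 = -4394 + 113 = -4281$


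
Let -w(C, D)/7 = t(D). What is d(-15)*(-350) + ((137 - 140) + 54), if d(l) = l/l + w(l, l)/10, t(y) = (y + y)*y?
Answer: 109951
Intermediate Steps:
t(y) = 2*y² (t(y) = (2*y)*y = 2*y²)
w(C, D) = -14*D²
d(l) = 1 - 7*l²/5 (d(l) = l/l - 14*l²/10 = 1 - 14*l²*(⅒) = 1 - 7*l²/5)
d(-15)*(-350) + ((137 - 140) + 54) = (1 - 7/5*(-15)²)*(-350) + ((137 - 140) + 54) = (1 - 7/5*225)*(-350) + (-3 + 54) = (1 - 315)*(-350) + 51 = -314*(-350) + 51 = 109900 + 51 = 109951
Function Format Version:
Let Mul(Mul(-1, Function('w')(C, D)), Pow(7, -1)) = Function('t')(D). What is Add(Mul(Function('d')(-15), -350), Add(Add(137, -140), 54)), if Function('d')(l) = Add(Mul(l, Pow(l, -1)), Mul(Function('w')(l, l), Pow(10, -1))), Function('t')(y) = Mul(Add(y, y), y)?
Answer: 109951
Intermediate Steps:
Function('t')(y) = Mul(2, Pow(y, 2)) (Function('t')(y) = Mul(Mul(2, y), y) = Mul(2, Pow(y, 2)))
Function('w')(C, D) = Mul(-14, Pow(D, 2)) (Function('w')(C, D) = Mul(-7, Mul(2, Pow(D, 2))) = Mul(-14, Pow(D, 2)))
Function('d')(l) = Add(1, Mul(Rational(-7, 5), Pow(l, 2))) (Function('d')(l) = Add(Mul(l, Pow(l, -1)), Mul(Mul(-14, Pow(l, 2)), Pow(10, -1))) = Add(1, Mul(Mul(-14, Pow(l, 2)), Rational(1, 10))) = Add(1, Mul(Rational(-7, 5), Pow(l, 2))))
Add(Mul(Function('d')(-15), -350), Add(Add(137, -140), 54)) = Add(Mul(Add(1, Mul(Rational(-7, 5), Pow(-15, 2))), -350), Add(Add(137, -140), 54)) = Add(Mul(Add(1, Mul(Rational(-7, 5), 225)), -350), Add(-3, 54)) = Add(Mul(Add(1, -315), -350), 51) = Add(Mul(-314, -350), 51) = Add(109900, 51) = 109951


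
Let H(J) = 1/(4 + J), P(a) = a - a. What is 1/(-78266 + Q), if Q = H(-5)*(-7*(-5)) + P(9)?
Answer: -1/78301 ≈ -1.2771e-5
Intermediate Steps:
P(a) = 0
Q = -35 (Q = (-7*(-5))/(4 - 5) + 0 = 35/(-1) + 0 = -1*35 + 0 = -35 + 0 = -35)
1/(-78266 + Q) = 1/(-78266 - 35) = 1/(-78301) = -1/78301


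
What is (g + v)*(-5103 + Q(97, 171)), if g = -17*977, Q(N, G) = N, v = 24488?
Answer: -39442274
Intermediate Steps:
g = -16609
(g + v)*(-5103 + Q(97, 171)) = (-16609 + 24488)*(-5103 + 97) = 7879*(-5006) = -39442274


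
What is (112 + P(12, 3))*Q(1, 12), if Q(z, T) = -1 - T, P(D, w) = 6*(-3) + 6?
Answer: -1300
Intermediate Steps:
P(D, w) = -12 (P(D, w) = -18 + 6 = -12)
(112 + P(12, 3))*Q(1, 12) = (112 - 12)*(-1 - 1*12) = 100*(-1 - 12) = 100*(-13) = -1300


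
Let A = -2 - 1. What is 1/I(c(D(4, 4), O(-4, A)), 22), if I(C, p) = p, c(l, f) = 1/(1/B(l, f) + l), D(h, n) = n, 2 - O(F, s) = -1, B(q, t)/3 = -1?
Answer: 1/22 ≈ 0.045455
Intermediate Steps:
A = -3
B(q, t) = -3 (B(q, t) = 3*(-1) = -3)
O(F, s) = 3 (O(F, s) = 2 - 1*(-1) = 2 + 1 = 3)
c(l, f) = 1/(-⅓ + l) (c(l, f) = 1/(1/(-3) + l) = 1/(-⅓ + l))
1/I(c(D(4, 4), O(-4, A)), 22) = 1/22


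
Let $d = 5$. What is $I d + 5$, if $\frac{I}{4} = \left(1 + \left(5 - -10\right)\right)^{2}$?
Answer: $5125$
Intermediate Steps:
$I = 1024$ ($I = 4 \left(1 + \left(5 - -10\right)\right)^{2} = 4 \left(1 + \left(5 + 10\right)\right)^{2} = 4 \left(1 + 15\right)^{2} = 4 \cdot 16^{2} = 4 \cdot 256 = 1024$)
$I d + 5 = 1024 \cdot 5 + 5 = 5120 + 5 = 5125$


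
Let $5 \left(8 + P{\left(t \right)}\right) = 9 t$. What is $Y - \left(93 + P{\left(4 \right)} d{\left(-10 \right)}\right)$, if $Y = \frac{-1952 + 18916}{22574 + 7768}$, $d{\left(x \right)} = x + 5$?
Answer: $- \frac{1463105}{15171} \approx -96.441$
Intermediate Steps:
$d{\left(x \right)} = 5 + x$
$P{\left(t \right)} = -8 + \frac{9 t}{5}$
$Y = \frac{8482}{15171}$ ($Y = \frac{16964}{30342} = 16964 \cdot \frac{1}{30342} = \frac{8482}{15171} \approx 0.55909$)
$Y - \left(93 + P{\left(4 \right)} d{\left(-10 \right)}\right) = \frac{8482}{15171} - \left(93 + \left(-8 + \frac{9}{5} \cdot 4\right) \left(5 - 10\right)\right) = \frac{8482}{15171} - \left(93 + \left(-8 + \frac{36}{5}\right) \left(-5\right)\right) = \frac{8482}{15171} - \left(93 - -4\right) = \frac{8482}{15171} - \left(93 + 4\right) = \frac{8482}{15171} - 97 = - \frac{1463105}{15171}$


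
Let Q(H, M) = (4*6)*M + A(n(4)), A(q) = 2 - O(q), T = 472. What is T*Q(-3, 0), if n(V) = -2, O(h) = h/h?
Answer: 472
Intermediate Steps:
O(h) = 1
A(q) = 1 (A(q) = 2 - 1*1 = 2 - 1 = 1)
Q(H, M) = 1 + 24*M (Q(H, M) = (4*6)*M + 1 = 24*M + 1 = 1 + 24*M)
T*Q(-3, 0) = 472*(1 + 24*0) = 472*(1 + 0) = 472*1 = 472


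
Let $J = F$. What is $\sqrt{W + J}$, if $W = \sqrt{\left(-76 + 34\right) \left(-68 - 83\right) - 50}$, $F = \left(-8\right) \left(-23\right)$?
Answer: $\sqrt{184 + 22 \sqrt{13}} \approx 16.227$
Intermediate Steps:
$F = 184$
$W = 22 \sqrt{13}$ ($W = \sqrt{\left(-42\right) \left(-151\right) - 50} = \sqrt{6342 - 50} = \sqrt{6292} = 22 \sqrt{13} \approx 79.322$)
$J = 184$
$\sqrt{W + J} = \sqrt{22 \sqrt{13} + 184} = \sqrt{184 + 22 \sqrt{13}}$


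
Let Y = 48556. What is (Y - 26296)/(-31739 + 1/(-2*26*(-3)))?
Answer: -3472560/4951283 ≈ -0.70135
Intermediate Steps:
(Y - 26296)/(-31739 + 1/(-2*26*(-3))) = (48556 - 26296)/(-31739 + 1/(-2*26*(-3))) = 22260/(-31739 + 1/(-52*(-3))) = 22260/(-31739 + 1/156) = 22260/(-4951283/156) = 22260*(-156/4951283) = -3472560/4951283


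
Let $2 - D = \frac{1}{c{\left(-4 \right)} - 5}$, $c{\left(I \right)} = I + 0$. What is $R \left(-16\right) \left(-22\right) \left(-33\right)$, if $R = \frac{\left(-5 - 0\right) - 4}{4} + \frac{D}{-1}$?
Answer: $\frac{151976}{3} \approx 50659.0$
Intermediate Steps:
$c{\left(I \right)} = I$
$D = \frac{19}{9}$ ($D = 2 - \frac{1}{-4 - 5} = 2 - \frac{1}{-9} = 2 - - \frac{1}{9} = 2 + \frac{1}{9} = \frac{19}{9} \approx 2.1111$)
$R = - \frac{157}{36}$ ($R = \frac{\left(-5 - 0\right) - 4}{4} + \frac{19}{9 \left(-1\right)} = \left(\left(-5 + 0\right) - 4\right) \frac{1}{4} + \frac{19}{9} \left(-1\right) = \left(-5 - 4\right) \frac{1}{4} - \frac{19}{9} = \left(-9\right) \frac{1}{4} - \frac{19}{9} = - \frac{9}{4} - \frac{19}{9} = - \frac{157}{36} \approx -4.3611$)
$R \left(-16\right) \left(-22\right) \left(-33\right) = \left(- \frac{157}{36}\right) \left(-16\right) \left(-22\right) \left(-33\right) = \frac{628}{9} \left(-22\right) \left(-33\right) = \left(- \frac{13816}{9}\right) \left(-33\right) = \frac{151976}{3}$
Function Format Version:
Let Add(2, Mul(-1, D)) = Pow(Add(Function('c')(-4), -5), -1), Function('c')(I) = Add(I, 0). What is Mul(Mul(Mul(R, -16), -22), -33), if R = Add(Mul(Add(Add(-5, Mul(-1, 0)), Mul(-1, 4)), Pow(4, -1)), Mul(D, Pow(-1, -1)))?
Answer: Rational(151976, 3) ≈ 50659.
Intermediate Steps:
Function('c')(I) = I
D = Rational(19, 9) (D = Add(2, Mul(-1, Pow(Add(-4, -5), -1))) = Add(2, Mul(-1, Pow(-9, -1))) = Add(2, Mul(-1, Rational(-1, 9))) = Add(2, Rational(1, 9)) = Rational(19, 9) ≈ 2.1111)
R = Rational(-157, 36) (R = Add(Mul(Add(Add(-5, Mul(-1, 0)), Mul(-1, 4)), Pow(4, -1)), Mul(Rational(19, 9), Pow(-1, -1))) = Add(Mul(Add(Add(-5, 0), -4), Rational(1, 4)), Mul(Rational(19, 9), -1)) = Add(Mul(Add(-5, -4), Rational(1, 4)), Rational(-19, 9)) = Add(Mul(-9, Rational(1, 4)), Rational(-19, 9)) = Add(Rational(-9, 4), Rational(-19, 9)) = Rational(-157, 36) ≈ -4.3611)
Mul(Mul(Mul(R, -16), -22), -33) = Mul(Mul(Mul(Rational(-157, 36), -16), -22), -33) = Mul(Mul(Rational(628, 9), -22), -33) = Mul(Rational(-13816, 9), -33) = Rational(151976, 3)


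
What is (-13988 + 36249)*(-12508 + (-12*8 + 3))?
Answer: -280510861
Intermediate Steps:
(-13988 + 36249)*(-12508 + (-12*8 + 3)) = 22261*(-12508 + (-96 + 3)) = 22261*(-12508 - 93) = 22261*(-12601) = -280510861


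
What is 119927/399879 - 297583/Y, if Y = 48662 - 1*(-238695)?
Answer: -84535329518/114908029803 ≈ -0.73568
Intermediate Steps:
Y = 287357 (Y = 48662 + 238695 = 287357)
119927/399879 - 297583/Y = 119927/399879 - 297583/287357 = -84535329518/114908029803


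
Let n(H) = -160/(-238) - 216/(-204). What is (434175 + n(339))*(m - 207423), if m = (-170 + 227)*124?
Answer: -10351747996005/119 ≈ -8.6989e+10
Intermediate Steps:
m = 7068 (m = 57*124 = 7068)
n(H) = 206/119 (n(H) = -160*(-1/238) - 216*(-1/204) = 80/119 + 18/17 = 206/119)
(434175 + n(339))*(m - 207423) = (434175 + 206/119)*(7068 - 207423) = (51667031/119)*(-200355) = -10351747996005/119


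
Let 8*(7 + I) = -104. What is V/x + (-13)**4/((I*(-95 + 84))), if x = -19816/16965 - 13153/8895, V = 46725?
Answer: -1153413446081/65819380 ≈ -17524.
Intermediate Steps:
I = -20 (I = -7 + (1/8)*(-104) = -7 - 13 = -20)
x = -26626931/10060245 (x = -19816*1/16965 - 13153*1/8895 = -19816/16965 - 13153/8895 = -26626931/10060245 ≈ -2.6467)
V/x + (-13)**4/((I*(-95 + 84))) = 46725/(-26626931/10060245) + (-13)**4/((-20*(-95 + 84))) = 46725*(-10060245/26626931) + 28561/((-20*(-11))) = -5281628625/299179 + 28561/220 = -1153413446081/65819380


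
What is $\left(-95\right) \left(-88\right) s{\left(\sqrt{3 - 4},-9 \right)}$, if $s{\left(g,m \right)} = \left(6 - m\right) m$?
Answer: $-1128600$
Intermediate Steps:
$s{\left(g,m \right)} = m \left(6 - m\right)$
$\left(-95\right) \left(-88\right) s{\left(\sqrt{3 - 4},-9 \right)} = \left(-95\right) \left(-88\right) \left(- 9 \left(6 - -9\right)\right) = 8360 \left(- 9 \left(6 + 9\right)\right) = 8360 \left(\left(-9\right) 15\right) = 8360 \left(-135\right) = -1128600$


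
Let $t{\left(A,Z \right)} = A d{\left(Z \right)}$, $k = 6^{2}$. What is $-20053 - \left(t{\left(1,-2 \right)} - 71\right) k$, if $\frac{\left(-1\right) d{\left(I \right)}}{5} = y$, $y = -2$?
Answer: $-17857$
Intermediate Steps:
$d{\left(I \right)} = 10$ ($d{\left(I \right)} = \left(-5\right) \left(-2\right) = 10$)
$k = 36$
$t{\left(A,Z \right)} = 10 A$ ($t{\left(A,Z \right)} = A 10 = 10 A$)
$-20053 - \left(t{\left(1,-2 \right)} - 71\right) k = -20053 - \left(10 \cdot 1 - 71\right) 36 = -20053 - \left(10 - 71\right) 36 = -20053 - \left(-61\right) 36 = -20053 - -2196 = -20053 + 2196 = -17857$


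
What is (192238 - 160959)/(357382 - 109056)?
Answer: 31279/248326 ≈ 0.12596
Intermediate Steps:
(192238 - 160959)/(357382 - 109056) = 31279/248326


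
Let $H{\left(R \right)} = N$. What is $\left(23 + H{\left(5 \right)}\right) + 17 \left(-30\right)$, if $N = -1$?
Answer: $-488$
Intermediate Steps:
$H{\left(R \right)} = -1$
$\left(23 + H{\left(5 \right)}\right) + 17 \left(-30\right) = \left(23 - 1\right) + 17 \left(-30\right) = 22 - 510 = -488$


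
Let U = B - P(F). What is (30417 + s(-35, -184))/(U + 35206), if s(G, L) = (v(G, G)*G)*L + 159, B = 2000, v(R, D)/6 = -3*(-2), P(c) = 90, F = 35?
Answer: 21868/3093 ≈ 7.0702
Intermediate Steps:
v(R, D) = 36 (v(R, D) = 6*(-3*(-2)) = 6*6 = 36)
U = 1910 (U = 2000 - 1*90 = 2000 - 90 = 1910)
s(G, L) = 159 + 36*G*L (s(G, L) = (36*G)*L + 159 = 36*G*L + 159 = 159 + 36*G*L)
(30417 + s(-35, -184))/(U + 35206) = (30417 + (159 + 36*(-35)*(-184)))/(1910 + 35206) = (30417 + (159 + 231840))/37116 = (30417 + 231999)*(1/37116) = 262416*(1/37116) = 21868/3093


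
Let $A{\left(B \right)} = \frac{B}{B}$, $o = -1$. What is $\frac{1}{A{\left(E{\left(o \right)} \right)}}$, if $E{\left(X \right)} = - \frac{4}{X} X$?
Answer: $1$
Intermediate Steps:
$E{\left(X \right)} = -4$
$A{\left(B \right)} = 1$
$\frac{1}{A{\left(E{\left(o \right)} \right)}} = 1^{-1} = 1$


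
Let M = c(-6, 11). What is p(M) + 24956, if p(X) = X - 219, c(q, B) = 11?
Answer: 24748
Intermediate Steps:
M = 11
p(X) = -219 + X
p(M) + 24956 = (-219 + 11) + 24956 = -208 + 24956 = 24748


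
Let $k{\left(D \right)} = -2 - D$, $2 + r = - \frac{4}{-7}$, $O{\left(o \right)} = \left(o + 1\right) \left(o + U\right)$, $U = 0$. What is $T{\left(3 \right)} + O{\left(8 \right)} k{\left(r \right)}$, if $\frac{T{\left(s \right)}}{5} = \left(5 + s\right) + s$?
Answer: $\frac{97}{7} \approx 13.857$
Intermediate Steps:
$T{\left(s \right)} = 25 + 10 s$ ($T{\left(s \right)} = 5 \left(\left(5 + s\right) + s\right) = 5 \left(5 + 2 s\right) = 25 + 10 s$)
$O{\left(o \right)} = o \left(1 + o\right)$ ($O{\left(o \right)} = \left(o + 1\right) \left(o + 0\right) = \left(1 + o\right) o = o \left(1 + o\right)$)
$r = - \frac{10}{7}$ ($r = -2 - \frac{4}{-7} = -2 - - \frac{4}{7} = -2 + \frac{4}{7} = - \frac{10}{7} \approx -1.4286$)
$T{\left(3 \right)} + O{\left(8 \right)} k{\left(r \right)} = \left(25 + 10 \cdot 3\right) + 8 \left(1 + 8\right) \left(-2 - - \frac{10}{7}\right) = \left(25 + 30\right) + 8 \cdot 9 \left(-2 + \frac{10}{7}\right) = 55 + 72 \left(- \frac{4}{7}\right) = 55 - \frac{288}{7} = \frac{97}{7}$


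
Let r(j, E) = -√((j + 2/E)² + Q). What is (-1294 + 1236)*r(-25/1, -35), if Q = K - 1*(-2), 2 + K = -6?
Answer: 58*√761779/35 ≈ 1446.4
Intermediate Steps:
K = -8 (K = -2 - 6 = -8)
Q = -6 (Q = -8 - 1*(-2) = -8 + 2 = -6)
r(j, E) = -√(-6 + (j + 2/E)²) (r(j, E) = -√((j + 2/E)² - 6) = -√(-6 + (j + 2/E)²))
(-1294 + 1236)*r(-25/1, -35) = (-1294 + 1236)*(-√(-6 + (2 - (-875)/1)²/(-35)²)) = -(-58)*√(-6 + (2 - (-875))²/1225) = -(-58)*√(-6 + (2 - 35*(-25))²/1225) = -(-58)*√(-6 + (2 + 875)²/1225) = -(-58)*√(-6 + (1/1225)*877²) = -(-58)*√(-6 + (1/1225)*769129) = -(-58)*√(-6 + 769129/1225) = -(-58)*√(761779/1225) = -(-58)*√761779/35 = 58*√761779/35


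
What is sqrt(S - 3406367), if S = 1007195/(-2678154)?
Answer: I*sqrt(24432200143491125802)/2678154 ≈ 1845.6*I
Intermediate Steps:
S = -1007195/2678154 (S = 1007195*(-1/2678154) = -1007195/2678154 ≈ -0.37608)
sqrt(S - 3406367) = sqrt(-1007195/2678154 - 3406367) = sqrt(-9122776413713/2678154) = I*sqrt(24432200143491125802)/2678154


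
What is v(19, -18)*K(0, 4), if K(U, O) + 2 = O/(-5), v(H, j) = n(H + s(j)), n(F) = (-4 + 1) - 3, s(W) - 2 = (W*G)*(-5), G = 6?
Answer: 84/5 ≈ 16.800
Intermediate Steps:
s(W) = 2 - 30*W (s(W) = 2 + (W*6)*(-5) = 2 + (6*W)*(-5) = 2 - 30*W)
n(F) = -6 (n(F) = -3 - 3 = -6)
v(H, j) = -6
K(U, O) = -2 - O/5 (K(U, O) = -2 + O/(-5) = -2 + O*(-⅕) = -2 - O/5)
v(19, -18)*K(0, 4) = -6*(-2 - ⅕*4) = -6*(-2 - ⅘) = -6*(-14/5) = 84/5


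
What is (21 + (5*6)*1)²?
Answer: 2601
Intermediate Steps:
(21 + (5*6)*1)² = (21 + 30*1)² = (21 + 30)² = 51² = 2601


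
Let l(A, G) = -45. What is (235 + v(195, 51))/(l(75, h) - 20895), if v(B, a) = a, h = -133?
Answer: -143/10470 ≈ -0.013658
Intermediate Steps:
(235 + v(195, 51))/(l(75, h) - 20895) = (235 + 51)/(-45 - 20895) = 286/(-20940) = 286*(-1/20940) = -143/10470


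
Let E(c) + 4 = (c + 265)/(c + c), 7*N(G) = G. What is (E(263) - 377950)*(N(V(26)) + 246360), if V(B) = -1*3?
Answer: -24488544936978/263 ≈ -9.3112e+10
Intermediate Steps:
V(B) = -3
N(G) = G/7
E(c) = -4 + (265 + c)/(2*c) (E(c) = -4 + (c + 265)/(c + c) = -4 + (265 + c)/((2*c)) = -4 + (265 + c)*(1/(2*c)) = -4 + (265 + c)/(2*c))
(E(263) - 377950)*(N(V(26)) + 246360) = ((½)*(265 - 7*263)/263 - 377950)*((⅐)*(-3) + 246360) = ((½)*(1/263)*(265 - 1841) - 377950)*(-3/7 + 246360) = ((½)*(1/263)*(-1576) - 377950)*(1724517/7) = (-788/263 - 377950)*(1724517/7) = -99401638/263*1724517/7 = -24488544936978/263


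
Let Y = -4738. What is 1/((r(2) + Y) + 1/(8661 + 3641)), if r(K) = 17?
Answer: -12302/58077741 ≈ -0.00021182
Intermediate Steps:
1/((r(2) + Y) + 1/(8661 + 3641)) = 1/((17 - 4738) + 1/(8661 + 3641)) = 1/(-4721 + 1/12302) = 1/(-58077741/12302) = -12302/58077741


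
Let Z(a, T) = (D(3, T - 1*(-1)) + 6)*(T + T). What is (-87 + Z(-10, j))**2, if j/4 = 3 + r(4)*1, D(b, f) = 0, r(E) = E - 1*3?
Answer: 11025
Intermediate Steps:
r(E) = -3 + E (r(E) = E - 3 = -3 + E)
j = 16 (j = 4*(3 + (-3 + 4)*1) = 4*(3 + 1*1) = 4*(3 + 1) = 4*4 = 16)
Z(a, T) = 12*T (Z(a, T) = (0 + 6)*(T + T) = 6*(2*T) = 12*T)
(-87 + Z(-10, j))**2 = (-87 + 12*16)**2 = (-87 + 192)**2 = 105**2 = 11025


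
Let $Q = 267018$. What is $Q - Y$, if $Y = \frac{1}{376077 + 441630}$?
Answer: $\frac{218342487725}{817707} \approx 2.6702 \cdot 10^{5}$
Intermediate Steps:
$Y = \frac{1}{817707} \approx 1.2229 \cdot 10^{-6}$
$Q - Y = 267018 - \frac{1}{817707} = \frac{218342487725}{817707}$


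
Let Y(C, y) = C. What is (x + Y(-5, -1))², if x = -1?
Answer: 36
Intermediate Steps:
(x + Y(-5, -1))² = (-1 - 5)² = (-6)² = 36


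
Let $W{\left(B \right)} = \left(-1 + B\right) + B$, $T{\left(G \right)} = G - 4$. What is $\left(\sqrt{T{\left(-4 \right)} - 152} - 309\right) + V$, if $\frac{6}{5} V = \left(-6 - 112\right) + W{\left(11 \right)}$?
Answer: $- \frac{2339}{6} + 4 i \sqrt{10} \approx -389.83 + 12.649 i$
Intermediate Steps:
$T{\left(G \right)} = -4 + G$
$W{\left(B \right)} = -1 + 2 B$
$V = - \frac{485}{6}$ ($V = \frac{5 \left(\left(-6 - 112\right) + \left(-1 + 2 \cdot 11\right)\right)}{6} = \frac{5 \left(-118 + \left(-1 + 22\right)\right)}{6} = \frac{5 \left(-118 + 21\right)}{6} = \frac{5}{6} \left(-97\right) = - \frac{485}{6} \approx -80.833$)
$\left(\sqrt{T{\left(-4 \right)} - 152} - 309\right) + V = \left(\sqrt{\left(-4 - 4\right) - 152} - 309\right) - \frac{485}{6} = \left(\sqrt{-8 - 152} - 309\right) - \frac{485}{6} = \left(\sqrt{-160} - 309\right) - \frac{485}{6} = \left(4 i \sqrt{10} - 309\right) - \frac{485}{6} = \left(-309 + 4 i \sqrt{10}\right) - \frac{485}{6} = - \frac{2339}{6} + 4 i \sqrt{10}$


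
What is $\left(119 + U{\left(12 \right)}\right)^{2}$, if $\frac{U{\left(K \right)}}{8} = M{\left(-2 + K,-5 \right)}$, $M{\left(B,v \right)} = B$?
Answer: $39601$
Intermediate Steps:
$U{\left(K \right)} = -16 + 8 K$ ($U{\left(K \right)} = 8 \left(-2 + K\right) = -16 + 8 K$)
$\left(119 + U{\left(12 \right)}\right)^{2} = \left(119 + \left(-16 + 8 \cdot 12\right)\right)^{2} = \left(119 + \left(-16 + 96\right)\right)^{2} = \left(119 + 80\right)^{2} = 199^{2} = 39601$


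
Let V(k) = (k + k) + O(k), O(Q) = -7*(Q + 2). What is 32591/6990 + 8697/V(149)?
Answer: -12018487/1768470 ≈ -6.7960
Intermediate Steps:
O(Q) = -14 - 7*Q (O(Q) = -7*(2 + Q) = -14 - 7*Q)
V(k) = -14 - 5*k (V(k) = (k + k) + (-14 - 7*k) = 2*k + (-14 - 7*k) = -14 - 5*k)
32591/6990 + 8697/V(149) = 32591/6990 + 8697/(-14 - 5*149) = 32591*(1/6990) + 8697/(-14 - 745) = 32591/6990 + 8697/(-759) = 32591/6990 + 8697*(-1/759) = 32591/6990 - 2899/253 = -12018487/1768470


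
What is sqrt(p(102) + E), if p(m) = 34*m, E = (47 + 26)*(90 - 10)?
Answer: 2*sqrt(2327) ≈ 96.478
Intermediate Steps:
E = 5840 (E = 73*80 = 5840)
sqrt(p(102) + E) = sqrt(34*102 + 5840) = sqrt(3468 + 5840) = sqrt(9308) = 2*sqrt(2327)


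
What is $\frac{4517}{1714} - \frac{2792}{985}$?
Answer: $- \frac{336243}{1688290} \approx -0.19916$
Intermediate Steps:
$\frac{4517}{1714} - \frac{2792}{985} = - \frac{336243}{1688290}$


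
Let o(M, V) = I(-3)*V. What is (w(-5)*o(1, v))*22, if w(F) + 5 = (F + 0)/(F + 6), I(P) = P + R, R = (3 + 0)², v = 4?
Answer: -5280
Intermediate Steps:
R = 9 (R = 3² = 9)
I(P) = 9 + P (I(P) = P + 9 = 9 + P)
o(M, V) = 6*V (o(M, V) = (9 - 3)*V = 6*V)
w(F) = -5 + F/(6 + F) (w(F) = -5 + (F + 0)/(F + 6) = -5 + F/(6 + F))
(w(-5)*o(1, v))*22 = ((2*(-15 - 2*(-5))/(6 - 5))*(6*4))*22 = ((2*(-15 + 10)/1)*24)*22 = ((2*1*(-5))*24)*22 = -10*24*22 = -240*22 = -5280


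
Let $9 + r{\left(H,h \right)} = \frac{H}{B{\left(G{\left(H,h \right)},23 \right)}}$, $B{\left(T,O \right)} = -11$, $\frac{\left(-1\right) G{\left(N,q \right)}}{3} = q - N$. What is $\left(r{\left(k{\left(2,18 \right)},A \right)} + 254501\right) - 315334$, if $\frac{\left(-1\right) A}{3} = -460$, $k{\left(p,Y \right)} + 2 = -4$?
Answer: $- \frac{669256}{11} \approx -60841.0$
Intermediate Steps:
$k{\left(p,Y \right)} = -6$ ($k{\left(p,Y \right)} = -2 - 4 = -6$)
$A = 1380$ ($A = \left(-3\right) \left(-460\right) = 1380$)
$G{\left(N,q \right)} = - 3 q + 3 N$ ($G{\left(N,q \right)} = - 3 \left(q - N\right) = - 3 q + 3 N$)
$r{\left(H,h \right)} = -9 - \frac{H}{11}$ ($r{\left(H,h \right)} = -9 + \frac{H}{-11} = -9 + H \left(- \frac{1}{11}\right) = -9 - \frac{H}{11}$)
$\left(r{\left(k{\left(2,18 \right)},A \right)} + 254501\right) - 315334 = \left(\left(-9 - - \frac{6}{11}\right) + 254501\right) - 315334 = \left(\left(-9 + \frac{6}{11}\right) + 254501\right) - 315334 = \left(- \frac{93}{11} + 254501\right) - 315334 = \frac{2799418}{11} - 315334 = - \frac{669256}{11}$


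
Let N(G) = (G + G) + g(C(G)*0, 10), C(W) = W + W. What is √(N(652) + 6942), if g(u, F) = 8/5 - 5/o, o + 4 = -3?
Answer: √10104185/35 ≈ 90.820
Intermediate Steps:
o = -7 (o = -4 - 3 = -7)
C(W) = 2*W
g(u, F) = 81/35 (g(u, F) = 8/5 - 5/(-7) = 8*(⅕) - 5*(-⅐) = 8/5 + 5/7 = 81/35)
N(G) = 81/35 + 2*G (N(G) = (G + G) + 81/35 = 2*G + 81/35 = 81/35 + 2*G)
√(N(652) + 6942) = √((81/35 + 2*652) + 6942) = √((81/35 + 1304) + 6942) = √(45721/35 + 6942) = √(288691/35) = √10104185/35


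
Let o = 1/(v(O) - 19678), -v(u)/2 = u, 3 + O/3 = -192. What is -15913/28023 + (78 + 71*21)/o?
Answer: -813761370109/28023 ≈ -2.9039e+7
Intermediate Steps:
O = -585 (O = -9 + 3*(-192) = -9 - 576 = -585)
v(u) = -2*u
o = -1/18508 (o = 1/(-2*(-585) - 19678) = 1/(1170 - 19678) = 1/(-18508) = -1/18508 ≈ -5.4031e-5)
-15913/28023 + (78 + 71*21)/o = -15913/28023 + (78 + 71*21)/(-1/18508) = -15913*1/28023 + (78 + 1491)*(-18508) = -15913/28023 + 1569*(-18508) = -15913/28023 - 29039052 = -813761370109/28023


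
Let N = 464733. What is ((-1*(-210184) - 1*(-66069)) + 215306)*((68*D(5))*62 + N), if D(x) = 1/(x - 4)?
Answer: 230516101491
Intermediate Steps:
D(x) = 1/(-4 + x)
((-1*(-210184) - 1*(-66069)) + 215306)*((68*D(5))*62 + N) = ((-1*(-210184) - 1*(-66069)) + 215306)*((68/(-4 + 5))*62 + 464733) = ((210184 + 66069) + 215306)*((68/1)*62 + 464733) = (276253 + 215306)*((68*1)*62 + 464733) = 491559*(68*62 + 464733) = 491559*(4216 + 464733) = 491559*468949 = 230516101491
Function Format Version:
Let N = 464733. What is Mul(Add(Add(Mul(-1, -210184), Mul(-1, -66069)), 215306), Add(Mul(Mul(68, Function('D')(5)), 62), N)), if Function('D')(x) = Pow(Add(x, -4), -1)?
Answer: 230516101491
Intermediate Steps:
Function('D')(x) = Pow(Add(-4, x), -1)
Mul(Add(Add(Mul(-1, -210184), Mul(-1, -66069)), 215306), Add(Mul(Mul(68, Function('D')(5)), 62), N)) = Mul(Add(Add(Mul(-1, -210184), Mul(-1, -66069)), 215306), Add(Mul(Mul(68, Pow(Add(-4, 5), -1)), 62), 464733)) = Mul(Add(Add(210184, 66069), 215306), Add(Mul(Mul(68, Pow(1, -1)), 62), 464733)) = Mul(Add(276253, 215306), Add(Mul(Mul(68, 1), 62), 464733)) = Mul(491559, Add(Mul(68, 62), 464733)) = Mul(491559, Add(4216, 464733)) = Mul(491559, 468949) = 230516101491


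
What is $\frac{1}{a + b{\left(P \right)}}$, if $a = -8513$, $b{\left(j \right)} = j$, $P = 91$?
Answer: $- \frac{1}{8422} \approx -0.00011874$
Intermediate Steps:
$\frac{1}{a + b{\left(P \right)}} = \frac{1}{-8513 + 91} = \frac{1}{-8422} = - \frac{1}{8422}$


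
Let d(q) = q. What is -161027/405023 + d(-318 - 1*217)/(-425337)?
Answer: -68274053794/172271267751 ≈ -0.39632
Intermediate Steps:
-161027/405023 + d(-318 - 1*217)/(-425337) = -161027/405023 + (-318 - 1*217)/(-425337) = -161027*1/405023 + (-318 - 217)*(-1/425337) = -161027/405023 - 535*(-1/425337) = -161027/405023 + 535/425337 = -68274053794/172271267751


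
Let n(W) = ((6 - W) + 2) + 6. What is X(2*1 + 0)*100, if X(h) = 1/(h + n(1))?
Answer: 20/3 ≈ 6.6667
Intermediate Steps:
n(W) = 14 - W (n(W) = (8 - W) + 6 = 14 - W)
X(h) = 1/(13 + h) (X(h) = 1/(h + (14 - 1*1)) = 1/(h + (14 - 1)) = 1/(h + 13) = 1/(13 + h))
X(2*1 + 0)*100 = 100/(13 + (2*1 + 0)) = 100/(13 + (2 + 0)) = 100/(13 + 2) = 100/15 = (1/15)*100 = 20/3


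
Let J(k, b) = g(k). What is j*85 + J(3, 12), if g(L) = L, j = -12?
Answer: -1017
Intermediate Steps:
J(k, b) = k
j*85 + J(3, 12) = -12*85 + 3 = -1020 + 3 = -1017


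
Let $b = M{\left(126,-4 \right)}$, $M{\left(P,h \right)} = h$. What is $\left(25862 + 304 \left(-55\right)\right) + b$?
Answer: $9138$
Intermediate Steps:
$b = -4$
$\left(25862 + 304 \left(-55\right)\right) + b = \left(25862 + 304 \left(-55\right)\right) - 4 = \left(25862 - 16720\right) - 4 = 9142 - 4 = 9138$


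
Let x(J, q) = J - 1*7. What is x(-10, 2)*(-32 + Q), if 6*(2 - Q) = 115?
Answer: 5015/6 ≈ 835.83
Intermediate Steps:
x(J, q) = -7 + J (x(J, q) = J - 7 = -7 + J)
Q = -103/6 (Q = 2 - ⅙*115 = 2 - 115/6 = -103/6 ≈ -17.167)
x(-10, 2)*(-32 + Q) = (-7 - 10)*(-32 - 103/6) = -17*(-295/6) = 5015/6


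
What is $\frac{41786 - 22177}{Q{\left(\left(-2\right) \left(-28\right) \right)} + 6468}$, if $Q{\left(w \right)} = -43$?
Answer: $\frac{19609}{6425} \approx 3.052$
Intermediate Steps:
$\frac{41786 - 22177}{Q{\left(\left(-2\right) \left(-28\right) \right)} + 6468} = \frac{41786 - 22177}{-43 + 6468} = \frac{19609}{6425}$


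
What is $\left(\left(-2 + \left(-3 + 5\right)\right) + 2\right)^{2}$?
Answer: $4$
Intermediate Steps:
$\left(\left(-2 + \left(-3 + 5\right)\right) + 2\right)^{2} = \left(\left(-2 + 2\right) + 2\right)^{2} = \left(0 + 2\right)^{2} = 2^{2} = 4$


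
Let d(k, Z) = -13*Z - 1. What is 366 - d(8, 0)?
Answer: 367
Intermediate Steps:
d(k, Z) = -1 - 13*Z
366 - d(8, 0) = 366 - (-1 - 13*0) = 366 - (-1 + 0) = 366 - 1*(-1) = 366 + 1 = 367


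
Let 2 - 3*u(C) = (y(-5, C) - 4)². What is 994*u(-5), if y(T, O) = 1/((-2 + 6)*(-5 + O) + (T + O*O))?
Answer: -2863217/600 ≈ -4772.0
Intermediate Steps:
y(T, O) = 1/(-20 + T + O² + 4*O) (y(T, O) = 1/(4*(-5 + O) + (T + O²)) = 1/((-20 + 4*O) + (T + O²)) = 1/(-20 + T + O² + 4*O))
u(C) = ⅔ - (-4 + 1/(-25 + C² + 4*C))²/3 (u(C) = ⅔ - (1/(-20 - 5 + C² + 4*C) - 4)²/3 = ⅔ - (1/(-25 + C² + 4*C) - 4)²/3 = ⅔ - (-4 + 1/(-25 + C² + 4*C))²/3)
994*u(-5) = 994*(⅔ - (-101 + 4*(-5)² + 16*(-5))²/(3*(-25 + (-5)² + 4*(-5))²)) = 994*(⅔ - (-101 + 4*25 - 80)²/(3*(-25 + 25 - 20)²)) = 994*(⅔ - ⅓*(-101 + 100 - 80)²/(-20)²) = 994*(⅔ - ⅓*(-81)²*1/400) = 994*(⅔ - ⅓*6561*1/400) = 994*(⅔ - 2187/400) = 994*(-5761/1200) = -2863217/600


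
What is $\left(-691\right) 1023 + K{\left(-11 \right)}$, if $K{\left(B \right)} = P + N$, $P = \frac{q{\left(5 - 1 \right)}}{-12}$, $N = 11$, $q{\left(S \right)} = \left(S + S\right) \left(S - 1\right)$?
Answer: $-706884$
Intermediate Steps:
$q{\left(S \right)} = 2 S \left(-1 + S\right)$
$P = -2$ ($P = \frac{2 \left(5 - 1\right) \left(-1 + \left(5 - 1\right)\right)}{-12} = 2 \cdot 4 \left(-1 + 4\right) \left(- \frac{1}{12}\right) = 2 \cdot 4 \cdot 3 \left(- \frac{1}{12}\right) = 24 \left(- \frac{1}{12}\right) = -2$)
$K{\left(B \right)} = 9$ ($K{\left(B \right)} = -2 + 11 = 9$)
$\left(-691\right) 1023 + K{\left(-11 \right)} = \left(-691\right) 1023 + 9 = -706893 + 9 = -706884$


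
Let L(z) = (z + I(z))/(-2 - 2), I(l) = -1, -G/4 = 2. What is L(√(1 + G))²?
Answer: (1 - I*√7)²/16 ≈ -0.375 - 0.33072*I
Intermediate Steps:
G = -8 (G = -4*2 = -8)
L(z) = ¼ - z/4 (L(z) = (z - 1)/(-2 - 2) = (-1 + z)/(-4) = (-1 + z)*(-¼) = ¼ - z/4)
L(√(1 + G))² = (¼ - √(1 - 8)/4)² = (¼ - I*√7/4)²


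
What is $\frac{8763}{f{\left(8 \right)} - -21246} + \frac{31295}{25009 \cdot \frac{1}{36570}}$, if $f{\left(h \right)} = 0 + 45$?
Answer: $\frac{8122292541839}{177488873} \approx 45762.0$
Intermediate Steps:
$f{\left(h \right)} = 45$
$\frac{8763}{f{\left(8 \right)} - -21246} + \frac{31295}{25009 \cdot \frac{1}{36570}} = \frac{8763}{45 - -21246} + \frac{31295}{25009 \cdot \frac{1}{36570}} = \frac{8763}{45 + 21246} + \frac{31295}{25009 \cdot \frac{1}{36570}} = \frac{8763}{21291} + \frac{31295}{\frac{25009}{36570}} = 8763 \cdot \frac{1}{21291} + 31295 \cdot \frac{36570}{25009} = \frac{2921}{7097} + \frac{1144458150}{25009} = \frac{8122292541839}{177488873}$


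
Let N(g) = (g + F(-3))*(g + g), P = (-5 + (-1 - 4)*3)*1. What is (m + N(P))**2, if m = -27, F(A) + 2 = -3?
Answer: 946729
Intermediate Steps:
F(A) = -5 (F(A) = -2 - 3 = -5)
P = -20 (P = (-5 - 5*3)*1 = (-5 - 15)*1 = -20*1 = -20)
N(g) = 2*g*(-5 + g) (N(g) = (g - 5)*(g + g) = (-5 + g)*(2*g) = 2*g*(-5 + g))
(m + N(P))**2 = (-27 + 2*(-20)*(-5 - 20))**2 = (-27 + 2*(-20)*(-25))**2 = (-27 + 1000)**2 = 973**2 = 946729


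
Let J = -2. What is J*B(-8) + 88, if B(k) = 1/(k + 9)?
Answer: 86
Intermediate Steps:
B(k) = 1/(9 + k)
J*B(-8) + 88 = -2/(9 - 8) + 88 = -2/1 + 88 = -2*1 + 88 = -2 + 88 = 86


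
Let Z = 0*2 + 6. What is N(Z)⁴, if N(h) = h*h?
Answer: 1679616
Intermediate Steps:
Z = 6 (Z = 0 + 6 = 6)
N(h) = h²
N(Z)⁴ = (6²)⁴ = 36⁴ = 1679616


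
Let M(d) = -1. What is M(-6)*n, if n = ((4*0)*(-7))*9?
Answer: 0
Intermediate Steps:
n = 0 (n = (0*(-7))*9 = 0*9 = 0)
M(-6)*n = -1*0 = 0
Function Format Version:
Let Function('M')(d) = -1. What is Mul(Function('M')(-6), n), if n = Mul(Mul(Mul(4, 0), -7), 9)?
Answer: 0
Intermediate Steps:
n = 0 (n = Mul(Mul(0, -7), 9) = Mul(0, 9) = 0)
Mul(Function('M')(-6), n) = Mul(-1, 0) = 0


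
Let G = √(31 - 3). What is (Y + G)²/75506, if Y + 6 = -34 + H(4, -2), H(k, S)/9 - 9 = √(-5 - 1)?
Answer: (41 + 2*√7 + 9*I*√6)²/75506 ≈ 0.021944 + 0.027031*I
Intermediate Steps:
G = 2*√7 (G = √28 = 2*√7 ≈ 5.2915)
H(k, S) = 81 + 9*I*√6 (H(k, S) = 81 + 9*√(-5 - 1) = 81 + 9*√(-6) = 81 + 9*(I*√6) = 81 + 9*I*√6)
Y = 41 + 9*I*√6 (Y = -6 + (-34 + (81 + 9*I*√6)) = -6 + (47 + 9*I*√6) = 41 + 9*I*√6 ≈ 41.0 + 22.045*I)
(Y + G)²/75506 = ((41 + 9*I*√6) + 2*√7)²/75506 = (41 + 2*√7 + 9*I*√6)²*(1/75506) = (41 + 2*√7 + 9*I*√6)²/75506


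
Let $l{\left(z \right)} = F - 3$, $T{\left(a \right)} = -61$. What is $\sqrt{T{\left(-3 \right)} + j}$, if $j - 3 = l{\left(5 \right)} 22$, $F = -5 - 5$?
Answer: $2 i \sqrt{86} \approx 18.547 i$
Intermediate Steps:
$F = -10$ ($F = -5 - 5 = -10$)
$l{\left(z \right)} = -13$ ($l{\left(z \right)} = -10 - 3 = -13$)
$j = -283$ ($j = 3 - 286 = -283$)
$\sqrt{T{\left(-3 \right)} + j} = \sqrt{-61 - 283} = \sqrt{-344} = 2 i \sqrt{86}$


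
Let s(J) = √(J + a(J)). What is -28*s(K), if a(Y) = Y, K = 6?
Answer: -56*√3 ≈ -96.995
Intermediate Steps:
s(J) = √2*√J (s(J) = √(J + J) = √(2*J) = √2*√J)
-28*s(K) = -28*√2*√6 = -56*√3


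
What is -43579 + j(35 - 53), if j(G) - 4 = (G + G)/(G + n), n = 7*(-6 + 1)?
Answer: -2309439/53 ≈ -43574.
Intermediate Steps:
n = -35 (n = 7*(-5) = -35)
j(G) = 4 + 2*G/(-35 + G) (j(G) = 4 + (G + G)/(G - 35) = 4 + (2*G)/(-35 + G) = 4 + 2*G/(-35 + G))
-43579 + j(35 - 53) = -43579 + 2*(-70 + 3*(35 - 53))/(-35 + (35 - 53)) = -43579 + 2*(-70 + 3*(-18))/(-35 - 18) = -43579 + 2*(-70 - 54)/(-53) = -43579 + 2*(-1/53)*(-124) = -43579 + 248/53 = -2309439/53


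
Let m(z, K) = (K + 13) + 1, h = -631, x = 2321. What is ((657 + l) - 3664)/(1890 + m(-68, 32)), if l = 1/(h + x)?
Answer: -5081829/3271840 ≈ -1.5532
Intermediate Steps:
m(z, K) = 14 + K (m(z, K) = (13 + K) + 1 = 14 + K)
l = 1/1690 (l = 1/(-631 + 2321) = 1/1690 ≈ 0.00059172)
((657 + l) - 3664)/(1890 + m(-68, 32)) = ((657 + 1/1690) - 3664)/(1890 + (14 + 32)) = (1110331/1690 - 3664)/(1890 + 46) = -5081829/1690/1936 = -5081829/1690*1/1936 = -5081829/3271840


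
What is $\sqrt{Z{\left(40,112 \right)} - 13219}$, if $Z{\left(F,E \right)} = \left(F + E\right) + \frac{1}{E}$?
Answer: $\frac{i \sqrt{10244521}}{28} \approx 114.31 i$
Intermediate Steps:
$Z{\left(F,E \right)} = E + F + \frac{1}{E}$ ($Z{\left(F,E \right)} = \left(E + F\right) + \frac{1}{E} = E + F + \frac{1}{E}$)
$\sqrt{Z{\left(40,112 \right)} - 13219} = \sqrt{\left(112 + 40 + \frac{1}{112}\right) - 13219} = \sqrt{\frac{17025}{112} - 13219} = \sqrt{- \frac{1463503}{112}} = \frac{i \sqrt{10244521}}{28}$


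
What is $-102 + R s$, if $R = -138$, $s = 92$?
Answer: $-12798$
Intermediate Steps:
$-102 + R s = -102 - 12696 = -12798$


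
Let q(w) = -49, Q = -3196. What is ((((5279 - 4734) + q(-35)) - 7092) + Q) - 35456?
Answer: -45248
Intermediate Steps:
((((5279 - 4734) + q(-35)) - 7092) + Q) - 35456 = ((((5279 - 4734) - 49) - 7092) - 3196) - 35456 = (((545 - 49) - 7092) - 3196) - 35456 = ((496 - 7092) - 3196) - 35456 = (-6596 - 3196) - 35456 = -9792 - 35456 = -45248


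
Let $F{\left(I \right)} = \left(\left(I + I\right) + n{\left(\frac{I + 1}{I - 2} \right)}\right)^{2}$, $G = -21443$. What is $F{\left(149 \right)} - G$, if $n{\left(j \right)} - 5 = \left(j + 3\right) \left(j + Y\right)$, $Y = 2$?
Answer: $\frac{696147470124}{5764801} \approx 1.2076 \cdot 10^{5}$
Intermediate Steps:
$n{\left(j \right)} = 5 + \left(2 + j\right) \left(3 + j\right)$ ($n{\left(j \right)} = 5 + \left(j + 3\right) \left(j + 2\right) = 5 + \left(3 + j\right) \left(2 + j\right) = 5 + \left(2 + j\right) \left(3 + j\right)$)
$F{\left(I \right)} = \left(11 + 2 I + \frac{\left(1 + I\right)^{2}}{\left(-2 + I\right)^{2}} + \frac{5 \left(1 + I\right)}{-2 + I}\right)^{2}$ ($F{\left(I \right)} = \left(\left(I + I\right) + \left(11 + \left(\frac{I + 1}{I - 2}\right)^{2} + 5 \frac{I + 1}{I - 2}\right)\right)^{2} = \left(2 I + \left(11 + \left(\frac{1 + I}{-2 + I}\right)^{2} + 5 \frac{1 + I}{-2 + I}\right)\right)^{2} = \left(2 I + \left(11 + \frac{\left(1 + I\right)^{2}}{\left(-2 + I\right)^{2}} + \frac{5 \left(1 + I\right)}{-2 + I}\right)\right)^{2} = \left(11 + 2 I + \frac{\left(1 + I\right)^{2}}{\left(-2 + I\right)^{2}} + \frac{5 \left(1 + I\right)}{-2 + I}\right)^{2}$)
$F{\left(149 \right)} - G = \frac{\left(\left(1 + 149\right)^{2} + \left(-2 + 149\right)^{2} \left(11 + 2 \cdot 149\right) + 5 \left(1 + 149\right) \left(-2 + 149\right)\right)^{2}}{\left(-2 + 149\right)^{4}} - -21443 = \frac{\left(150^{2} + 147^{2} \left(11 + 298\right) + 5 \cdot 150 \cdot 147\right)^{2}}{466948881} + 21443 = \frac{\left(22500 + 21609 \cdot 309 + 110250\right)^{2}}{466948881} + 21443 = \frac{\left(22500 + 6677181 + 110250\right)^{2}}{466948881} + 21443 = \frac{6809931^{2}}{466948881} + 21443 = \frac{1}{466948881} \cdot 46375160224761 + 21443 = \frac{572532842281}{5764801} + 21443 = \frac{696147470124}{5764801}$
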